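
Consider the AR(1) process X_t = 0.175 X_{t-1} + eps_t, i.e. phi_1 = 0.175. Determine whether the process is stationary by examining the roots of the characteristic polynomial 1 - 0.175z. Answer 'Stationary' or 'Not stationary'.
\text{Stationary}

The AR(p) characteristic polynomial is P(z) = 1 - 0.175z.
Stationarity requires all roots to lie outside the unit circle, i.e. |z| > 1 for every root.
This is linear in z: 1 + (-0.175) z = 0  =>  z = -1/(-0.175) = 5.714286,  |z| = 5.714286.
Moduli of all roots: 5.7143.
All moduli strictly greater than 1? Yes.
Verdict: Stationary.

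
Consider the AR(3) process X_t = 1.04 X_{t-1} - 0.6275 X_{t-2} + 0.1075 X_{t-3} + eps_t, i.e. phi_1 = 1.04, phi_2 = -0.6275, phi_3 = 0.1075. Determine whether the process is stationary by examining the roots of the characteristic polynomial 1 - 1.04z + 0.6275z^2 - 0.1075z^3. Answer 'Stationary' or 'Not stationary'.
\text{Stationary}

The AR(p) characteristic polynomial is P(z) = 1 - 1.04z + 0.6275z^2 - 0.1075z^3.
Stationarity requires all roots to lie outside the unit circle, i.e. |z| > 1 for every root.
Degree 3: look for a simple real root z0 first, then factor out (1 - z/z0) and solve the remaining quadratic.
Testing z0 = 4: P(4) = 1 + (-1.04)(4) + (0.6275)(4)^2 + (-0.1075)(4)^3
  = 1 + (-4.16) + (10.04) + (-6.88) = 0.  So z_0 = 4 is a root, |z_0| = 4.
Divide out the factor (1 - 0.25 z) = (1 - z/z0) (since 1/z0 = 0.25):
  P(z) = (1 - 0.25 z)(1 + (-0.79) z + (0.43) z^2)
  [check: z-coef -0.79 - (0.25) = -1.04; z^2-coef 0.43 - (0.25)(-0.79) = 0.6275; z^3-coef -(0.25)(0.43) = -0.1075.]
Remaining roots from the quadratic factor 1 + (-0.79) z + (0.43) z^2:
  Set 1 + (-0.79) z + (0.43) z^2 = 0, i.e. a z^2 + b z + c = 0 with a = 0.43, b = -0.79, c = 1.
  Discriminant D = b^2 - 4ac = (-0.79)^2 - 4*(0.43)*1 = 0.6241 - (1.72) = -1.0959.
  D < 0, so the roots are the complex-conjugate pair z = (-b +/- i sqrt(-D)) / (2a) = 0.9186 +/- 1.2173i.
  For a conjugate pair |z|^2 = z * conj(z) = (product of roots) = c/a = 1/(0.43) = 2.325581, so |z| = sqrt(2.325581) = 1.525 for both roots.
Moduli of all roots: 4.0000, 1.5250, 1.5250.
All moduli strictly greater than 1? Yes.
Verdict: Stationary.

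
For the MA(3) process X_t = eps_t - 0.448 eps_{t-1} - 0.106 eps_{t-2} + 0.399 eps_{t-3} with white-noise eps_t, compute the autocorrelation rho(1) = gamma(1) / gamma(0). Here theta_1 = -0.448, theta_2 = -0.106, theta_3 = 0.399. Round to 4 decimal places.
\rho(1) = -0.3229

For an MA(q) process with theta_0 = 1, the autocovariance is
  gamma(k) = sigma^2 * sum_{i=0..q-k} theta_i * theta_{i+k},
and rho(k) = gamma(k) / gamma(0). Sigma^2 cancels.
  numerator   = (1)*(-0.448) + (-0.448)*(-0.106) + (-0.106)*(0.399) = -0.442806.
  denominator = (1)^2 + (-0.448)^2 + (-0.106)^2 + (0.399)^2 = 1.371141.
  rho(1) = -0.442806 / 1.371141 = -0.3229.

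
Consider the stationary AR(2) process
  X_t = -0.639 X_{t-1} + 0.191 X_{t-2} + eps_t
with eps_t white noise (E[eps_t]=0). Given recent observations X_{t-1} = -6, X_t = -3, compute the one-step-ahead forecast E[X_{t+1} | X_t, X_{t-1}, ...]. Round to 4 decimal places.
E[X_{t+1} \mid \mathcal F_t] = 0.7710

For an AR(p) model X_t = c + sum_i phi_i X_{t-i} + eps_t, the
one-step-ahead conditional mean is
  E[X_{t+1} | X_t, ...] = c + sum_i phi_i X_{t+1-i}.
Substitute known values:
  E[X_{t+1} | ...] = (-0.639) * (-3) + (0.191) * (-6)
                   = 0.7710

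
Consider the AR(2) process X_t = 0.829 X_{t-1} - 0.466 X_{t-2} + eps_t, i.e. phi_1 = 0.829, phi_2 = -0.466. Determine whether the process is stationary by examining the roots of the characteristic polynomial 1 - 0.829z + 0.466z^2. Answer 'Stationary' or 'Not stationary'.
\text{Stationary}

The AR(p) characteristic polynomial is P(z) = 1 - 0.829z + 0.466z^2.
Stationarity requires all roots to lie outside the unit circle, i.e. |z| > 1 for every root.
Set 1 + (-0.829) z + (0.466) z^2 = 0, i.e. a z^2 + b z + c = 0 with a = 0.466, b = -0.829, c = 1.
Discriminant D = b^2 - 4ac = (-0.829)^2 - 4*(0.466)*1 = 0.687241 - (1.864) = -1.176759.
D < 0, so the roots are the complex-conjugate pair z = (-b +/- i sqrt(-D)) / (2a) = 0.8895 +/- 1.1639i.
For a conjugate pair |z|^2 = z * conj(z) = (product of roots) = c/a = 1/(0.466) = 2.145923, so |z| = sqrt(2.145923) = 1.4649 for both roots.
Moduli of all roots: 1.4649, 1.4649.
All moduli strictly greater than 1? Yes.
Verdict: Stationary.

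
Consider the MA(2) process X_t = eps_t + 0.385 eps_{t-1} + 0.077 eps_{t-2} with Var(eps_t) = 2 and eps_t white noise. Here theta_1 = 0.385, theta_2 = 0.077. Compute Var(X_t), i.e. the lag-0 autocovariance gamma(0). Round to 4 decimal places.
\gamma(0) = 2.3083

For an MA(q) process X_t = eps_t + sum_i theta_i eps_{t-i} with
Var(eps_t) = sigma^2, the variance is
  gamma(0) = sigma^2 * (1 + sum_i theta_i^2).
  sum_i theta_i^2 = (0.385)^2 + (0.077)^2 = 0.148225 + 0.005929 = 0.154154.
  gamma(0) = 2 * (1 + 0.154154) = 2 * 1.154154 = 2.308308, which rounds to 2.3083.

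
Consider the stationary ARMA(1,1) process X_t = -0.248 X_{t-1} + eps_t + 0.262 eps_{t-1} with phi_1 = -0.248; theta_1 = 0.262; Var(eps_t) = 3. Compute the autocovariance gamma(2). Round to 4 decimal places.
\gamma(2) = -0.0104

Multiply the model equation by X_{t-k} and take expectations. With theta_0 = psi_0 = 1 and psi_j the MA(infinity) weights, this gives
  gamma(k) - sum_i phi_i gamma(k-i) = c_k,
  c_k = sigma^2 * sum_{j=k..q} theta_j psi_{j-k}   (c_k = 0 for k > q),
using gamma(-m) = gamma(m).
psi-weights needed (psi_j = theta_j + sum_i phi_i psi_{j-i}):
  psi_1 = theta_1 + phi_1 = 0.262 + (-0.248) = 0.014
Right-hand sides:
  c_0 = sigma^2 (1 + theta_1 psi_1) = 3 * (1 + (0.262)(0.014)) = 3 * 1.003668 = 3.011004
  c_1 = sigma^2 theta_1 = 3 * (0.262) = 0.786
  c_2 = 0
Equations for k = 0 and k = 1 (AR order 1):
  gamma(0) = phi_1 gamma(1) + c_0
  gamma(1) = phi_1 gamma(0) + c_1
Substituting the second into the first: gamma(0) (1 - phi_1^2) = c_0 + phi_1 c_1, so
  gamma(0) = (c_0 + phi_1 c_1) / (1 - phi_1^2) = (3.011004 + (-0.248)(0.786)) / (1 - (-0.248)^2) = 2.816076 / 0.938496 = 3.000627.
  gamma(1) = phi_1 gamma(0) + c_1 = (-0.248)(3.000627) + (0.786) = 0.041845.
For k = 2 (> q): gamma(2) = phi_1 gamma(1) = (-0.248)(0.041845) = -0.010377.
Therefore gamma(2) = -0.0104 (to 4 decimal places).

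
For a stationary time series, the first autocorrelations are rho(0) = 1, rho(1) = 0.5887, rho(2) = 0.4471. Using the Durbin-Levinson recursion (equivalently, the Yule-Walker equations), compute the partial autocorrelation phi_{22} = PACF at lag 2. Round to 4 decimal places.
\phi_{22} = 0.1539

The PACF at lag k is phi_{kk}, the last component of the solution
to the Yule-Walker system G_k phi = r_k where
  (G_k)_{ij} = rho(|i - j|), (r_k)_i = rho(i), i,j = 1..k.
Equivalently, Durbin-Levinson gives phi_{kk} iteratively:
  phi_{11} = rho(1)
  phi_{kk} = [rho(k) - sum_{j=1..k-1} phi_{k-1,j} rho(k-j)]
            / [1 - sum_{j=1..k-1} phi_{k-1,j} rho(j)],
  phi_{k,j} = phi_{k-1,j} - phi_{kk} phi_{k-1,k-j},  j = 1..k-1.
Step k = 1:
  phi_11 = rho(1) = 0.5887.
Step k = 2:
  phi_22 = [rho(2) - phi_11 rho(1)] / [1 - phi_11 rho(1)] = [0.4471 - (0.5887)(0.5887)] / [1 - (0.5887)(0.5887)]
         = 0.10053231 / 0.65343231 = 0.1539.
Therefore phi_{22} = 0.1539.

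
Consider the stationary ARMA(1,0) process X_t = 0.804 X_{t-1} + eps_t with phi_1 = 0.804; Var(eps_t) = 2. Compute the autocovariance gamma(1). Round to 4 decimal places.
\gamma(1) = 4.5477

Multiply the model equation by X_{t-k} and take expectations. With theta_0 = psi_0 = 1 and psi_j the MA(infinity) weights, this gives
  gamma(k) - sum_i phi_i gamma(k-i) = c_k,
  c_k = sigma^2 * sum_{j=k..q} theta_j psi_{j-k}   (c_k = 0 for k > q),
using gamma(-m) = gamma(m).
Pure AR (q = 0): c_0 = sigma^2 = 2, c_k = 0 for k >= 1.
Equations for k = 0 and k = 1 (AR order 1):
  gamma(0) = phi_1 gamma(1) + c_0
  gamma(1) = phi_1 gamma(0) + c_1
Substituting the second into the first: gamma(0) (1 - phi_1^2) = c_0 + phi_1 c_1, so
  gamma(0) = c_0 / (1 - phi_1^2) = 2 / (1 - (0.804)^2) = 2 / 0.353584 = 5.656365.
  gamma(1) = phi_1 gamma(0) = (0.804)(5.656365) = 4.547717.
Therefore gamma(1) = 4.5477 (to 4 decimal places).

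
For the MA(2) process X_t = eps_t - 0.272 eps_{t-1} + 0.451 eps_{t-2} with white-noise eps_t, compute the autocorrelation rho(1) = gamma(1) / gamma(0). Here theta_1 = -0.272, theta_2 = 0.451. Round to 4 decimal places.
\rho(1) = -0.3090

For an MA(q) process with theta_0 = 1, the autocovariance is
  gamma(k) = sigma^2 * sum_{i=0..q-k} theta_i * theta_{i+k},
and rho(k) = gamma(k) / gamma(0). Sigma^2 cancels.
  numerator   = (1)*(-0.272) + (-0.272)*(0.451) = -0.394672.
  denominator = (1)^2 + (-0.272)^2 + (0.451)^2 = 1.277385.
  rho(1) = -0.394672 / 1.277385 = -0.3090.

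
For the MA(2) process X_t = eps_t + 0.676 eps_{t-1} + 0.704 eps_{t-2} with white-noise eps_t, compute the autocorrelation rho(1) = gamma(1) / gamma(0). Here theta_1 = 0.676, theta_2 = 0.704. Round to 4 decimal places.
\rho(1) = 0.5899

For an MA(q) process with theta_0 = 1, the autocovariance is
  gamma(k) = sigma^2 * sum_{i=0..q-k} theta_i * theta_{i+k},
and rho(k) = gamma(k) / gamma(0). Sigma^2 cancels.
  numerator   = (1)*(0.676) + (0.676)*(0.704) = 1.151904.
  denominator = (1)^2 + (0.676)^2 + (0.704)^2 = 1.952592.
  rho(1) = 1.151904 / 1.952592 = 0.5899.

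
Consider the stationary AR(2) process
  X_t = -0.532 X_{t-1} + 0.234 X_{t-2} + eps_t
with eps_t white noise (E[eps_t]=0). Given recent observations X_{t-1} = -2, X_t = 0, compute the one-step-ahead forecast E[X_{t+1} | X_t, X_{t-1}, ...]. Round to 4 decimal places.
E[X_{t+1} \mid \mathcal F_t] = -0.4680

For an AR(p) model X_t = c + sum_i phi_i X_{t-i} + eps_t, the
one-step-ahead conditional mean is
  E[X_{t+1} | X_t, ...] = c + sum_i phi_i X_{t+1-i}.
Substitute known values:
  E[X_{t+1} | ...] = (-0.532) * (0) + (0.234) * (-2)
                   = -0.4680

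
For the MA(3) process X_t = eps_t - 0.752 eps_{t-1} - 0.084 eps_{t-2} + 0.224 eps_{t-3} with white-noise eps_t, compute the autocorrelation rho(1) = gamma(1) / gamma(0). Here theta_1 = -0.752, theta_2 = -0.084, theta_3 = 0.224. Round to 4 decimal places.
\rho(1) = -0.4361

For an MA(q) process with theta_0 = 1, the autocovariance is
  gamma(k) = sigma^2 * sum_{i=0..q-k} theta_i * theta_{i+k},
and rho(k) = gamma(k) / gamma(0). Sigma^2 cancels.
  numerator   = (1)*(-0.752) + (-0.752)*(-0.084) + (-0.084)*(0.224) = -0.707648.
  denominator = (1)^2 + (-0.752)^2 + (-0.084)^2 + (0.224)^2 = 1.622736.
  rho(1) = -0.707648 / 1.622736 = -0.4361.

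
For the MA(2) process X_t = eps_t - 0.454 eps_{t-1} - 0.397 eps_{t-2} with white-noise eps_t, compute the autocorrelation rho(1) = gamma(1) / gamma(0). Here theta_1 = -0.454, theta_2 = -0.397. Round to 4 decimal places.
\rho(1) = -0.2007

For an MA(q) process with theta_0 = 1, the autocovariance is
  gamma(k) = sigma^2 * sum_{i=0..q-k} theta_i * theta_{i+k},
and rho(k) = gamma(k) / gamma(0). Sigma^2 cancels.
  numerator   = (1)*(-0.454) + (-0.454)*(-0.397) = -0.273762.
  denominator = (1)^2 + (-0.454)^2 + (-0.397)^2 = 1.363725.
  rho(1) = -0.273762 / 1.363725 = -0.2007.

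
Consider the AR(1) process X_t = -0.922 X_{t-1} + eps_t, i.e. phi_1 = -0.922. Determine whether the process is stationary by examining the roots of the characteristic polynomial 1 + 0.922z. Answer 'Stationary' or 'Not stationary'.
\text{Stationary}

The AR(p) characteristic polynomial is P(z) = 1 + 0.922z.
Stationarity requires all roots to lie outside the unit circle, i.e. |z| > 1 for every root.
This is linear in z: 1 + (0.922) z = 0  =>  z = -1/(0.922) = -1.084599,  |z| = 1.084599.
Moduli of all roots: 1.0846.
All moduli strictly greater than 1? Yes.
Verdict: Stationary.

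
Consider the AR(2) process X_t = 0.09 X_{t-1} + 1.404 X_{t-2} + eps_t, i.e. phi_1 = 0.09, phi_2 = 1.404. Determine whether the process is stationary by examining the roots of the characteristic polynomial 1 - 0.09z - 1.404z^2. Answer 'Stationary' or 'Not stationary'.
\text{Not stationary}

The AR(p) characteristic polynomial is P(z) = 1 - 0.09z - 1.404z^2.
Stationarity requires all roots to lie outside the unit circle, i.e. |z| > 1 for every root.
Set 1 + (-0.09) z + (-1.404) z^2 = 0, i.e. a z^2 + b z + c = 0 with a = -1.404, b = -0.09, c = 1.
Discriminant D = b^2 - 4ac = (-0.09)^2 - 4*(-1.404)*1 = 0.0081 - (-5.616) = 5.6241.
D >= 0, so the roots are real: z = (-b +/- sqrt(D)) / (2a) = (0.09 +/- 2.371519) / (-2.808).
  z_1 = (0.09 + 2.371519) / (-2.808) = -0.8766,   |z_1| = 0.8766.
  z_2 = (0.09 - 2.371519) / (-2.808) = 0.8125,   |z_2| = 0.8125.
Moduli of all roots: 0.8766, 0.8125.
All moduli strictly greater than 1? No.
Verdict: Not stationary.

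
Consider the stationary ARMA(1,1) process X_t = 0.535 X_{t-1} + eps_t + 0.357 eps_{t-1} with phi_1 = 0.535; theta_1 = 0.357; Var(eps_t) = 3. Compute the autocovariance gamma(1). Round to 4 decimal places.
\gamma(1) = 4.4651

Multiply the model equation by X_{t-k} and take expectations. With theta_0 = psi_0 = 1 and psi_j the MA(infinity) weights, this gives
  gamma(k) - sum_i phi_i gamma(k-i) = c_k,
  c_k = sigma^2 * sum_{j=k..q} theta_j psi_{j-k}   (c_k = 0 for k > q),
using gamma(-m) = gamma(m).
psi-weights needed (psi_j = theta_j + sum_i phi_i psi_{j-i}):
  psi_1 = theta_1 + phi_1 = 0.357 + (0.535) = 0.892
Right-hand sides:
  c_0 = sigma^2 (1 + theta_1 psi_1) = 3 * (1 + (0.357)(0.892)) = 3 * 1.318444 = 3.955332
  c_1 = sigma^2 theta_1 = 3 * (0.357) = 1.071
  c_2 = 0
Equations for k = 0 and k = 1 (AR order 1):
  gamma(0) = phi_1 gamma(1) + c_0
  gamma(1) = phi_1 gamma(0) + c_1
Substituting the second into the first: gamma(0) (1 - phi_1^2) = c_0 + phi_1 c_1, so
  gamma(0) = (c_0 + phi_1 c_1) / (1 - phi_1^2) = (3.955332 + (0.535)(1.071)) / (1 - (0.535)^2) = 4.528317 / 0.713775 = 6.34418.
  gamma(1) = phi_1 gamma(0) + c_1 = (0.535)(6.34418) + (1.071) = 4.465136.
Therefore gamma(1) = 4.4651 (to 4 decimal places).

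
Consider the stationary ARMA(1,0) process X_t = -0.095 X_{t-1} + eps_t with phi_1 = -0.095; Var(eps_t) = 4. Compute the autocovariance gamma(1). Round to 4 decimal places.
\gamma(1) = -0.3835

Multiply the model equation by X_{t-k} and take expectations. With theta_0 = psi_0 = 1 and psi_j the MA(infinity) weights, this gives
  gamma(k) - sum_i phi_i gamma(k-i) = c_k,
  c_k = sigma^2 * sum_{j=k..q} theta_j psi_{j-k}   (c_k = 0 for k > q),
using gamma(-m) = gamma(m).
Pure AR (q = 0): c_0 = sigma^2 = 4, c_k = 0 for k >= 1.
Equations for k = 0 and k = 1 (AR order 1):
  gamma(0) = phi_1 gamma(1) + c_0
  gamma(1) = phi_1 gamma(0) + c_1
Substituting the second into the first: gamma(0) (1 - phi_1^2) = c_0 + phi_1 c_1, so
  gamma(0) = c_0 / (1 - phi_1^2) = 4 / (1 - (-0.095)^2) = 4 / 0.990975 = 4.036429.
  gamma(1) = phi_1 gamma(0) = (-0.095)(4.036429) = -0.383461.
Therefore gamma(1) = -0.3835 (to 4 decimal places).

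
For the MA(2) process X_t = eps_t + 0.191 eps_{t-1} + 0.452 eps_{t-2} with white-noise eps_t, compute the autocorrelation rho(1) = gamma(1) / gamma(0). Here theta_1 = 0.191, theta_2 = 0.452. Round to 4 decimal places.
\rho(1) = 0.2235

For an MA(q) process with theta_0 = 1, the autocovariance is
  gamma(k) = sigma^2 * sum_{i=0..q-k} theta_i * theta_{i+k},
and rho(k) = gamma(k) / gamma(0). Sigma^2 cancels.
  numerator   = (1)*(0.191) + (0.191)*(0.452) = 0.277332.
  denominator = (1)^2 + (0.191)^2 + (0.452)^2 = 1.240785.
  rho(1) = 0.277332 / 1.240785 = 0.2235.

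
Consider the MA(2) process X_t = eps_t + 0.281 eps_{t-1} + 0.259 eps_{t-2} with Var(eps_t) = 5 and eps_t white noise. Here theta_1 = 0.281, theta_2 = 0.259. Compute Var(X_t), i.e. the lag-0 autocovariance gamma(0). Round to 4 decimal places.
\gamma(0) = 5.7302

For an MA(q) process X_t = eps_t + sum_i theta_i eps_{t-i} with
Var(eps_t) = sigma^2, the variance is
  gamma(0) = sigma^2 * (1 + sum_i theta_i^2).
  sum_i theta_i^2 = (0.281)^2 + (0.259)^2 = 0.078961 + 0.067081 = 0.146042.
  gamma(0) = 5 * (1 + 0.146042) = 5 * 1.146042 = 5.73021, which rounds to 5.7302.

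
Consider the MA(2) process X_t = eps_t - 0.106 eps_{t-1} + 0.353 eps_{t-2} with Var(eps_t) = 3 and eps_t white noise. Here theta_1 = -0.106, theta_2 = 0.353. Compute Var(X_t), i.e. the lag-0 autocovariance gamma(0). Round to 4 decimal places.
\gamma(0) = 3.4075

For an MA(q) process X_t = eps_t + sum_i theta_i eps_{t-i} with
Var(eps_t) = sigma^2, the variance is
  gamma(0) = sigma^2 * (1 + sum_i theta_i^2).
  sum_i theta_i^2 = (-0.106)^2 + (0.353)^2 = 0.011236 + 0.124609 = 0.135845.
  gamma(0) = 3 * (1 + 0.135845) = 3 * 1.135845 = 3.407535, which rounds to 3.4075.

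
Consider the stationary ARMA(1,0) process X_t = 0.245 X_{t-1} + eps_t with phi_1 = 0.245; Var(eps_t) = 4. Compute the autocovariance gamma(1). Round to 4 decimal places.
\gamma(1) = 1.0426

Multiply the model equation by X_{t-k} and take expectations. With theta_0 = psi_0 = 1 and psi_j the MA(infinity) weights, this gives
  gamma(k) - sum_i phi_i gamma(k-i) = c_k,
  c_k = sigma^2 * sum_{j=k..q} theta_j psi_{j-k}   (c_k = 0 for k > q),
using gamma(-m) = gamma(m).
Pure AR (q = 0): c_0 = sigma^2 = 4, c_k = 0 for k >= 1.
Equations for k = 0 and k = 1 (AR order 1):
  gamma(0) = phi_1 gamma(1) + c_0
  gamma(1) = phi_1 gamma(0) + c_1
Substituting the second into the first: gamma(0) (1 - phi_1^2) = c_0 + phi_1 c_1, so
  gamma(0) = c_0 / (1 - phi_1^2) = 4 / (1 - (0.245)^2) = 4 / 0.939975 = 4.255432.
  gamma(1) = phi_1 gamma(0) = (0.245)(4.255432) = 1.042581.
Therefore gamma(1) = 1.0426 (to 4 decimal places).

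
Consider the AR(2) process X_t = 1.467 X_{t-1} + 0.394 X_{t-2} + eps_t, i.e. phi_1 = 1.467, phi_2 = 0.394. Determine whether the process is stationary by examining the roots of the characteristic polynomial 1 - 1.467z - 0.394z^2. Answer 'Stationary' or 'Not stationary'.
\text{Not stationary}

The AR(p) characteristic polynomial is P(z) = 1 - 1.467z - 0.394z^2.
Stationarity requires all roots to lie outside the unit circle, i.e. |z| > 1 for every root.
Set 1 + (-1.467) z + (-0.394) z^2 = 0, i.e. a z^2 + b z + c = 0 with a = -0.394, b = -1.467, c = 1.
Discriminant D = b^2 - 4ac = (-1.467)^2 - 4*(-0.394)*1 = 2.152089 - (-1.576) = 3.728089.
D >= 0, so the roots are real: z = (-b +/- sqrt(D)) / (2a) = (1.467 +/- 1.930826) / (-0.788).
  z_1 = (1.467 + 1.930826) / (-0.788) = -4.312,   |z_1| = 4.312.
  z_2 = (1.467 - 1.930826) / (-0.788) = 0.5886,   |z_2| = 0.5886.
Moduli of all roots: 4.3120, 0.5886.
All moduli strictly greater than 1? No.
Verdict: Not stationary.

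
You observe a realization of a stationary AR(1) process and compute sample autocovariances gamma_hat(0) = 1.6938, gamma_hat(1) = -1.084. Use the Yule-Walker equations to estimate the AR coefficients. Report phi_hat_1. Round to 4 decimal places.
\hat\phi_{1} = -0.6400

The Yule-Walker equations for an AR(p) process read, in matrix form,
  Gamma_p phi = r_p,   with   (Gamma_p)_{ij} = gamma(|i - j|),
                       (r_p)_i = gamma(i),   i,j = 1..p.
Substitute the sample gammas (Toeplitz matrix and right-hand side of size 1):
  Gamma_p = [[1.6938]]
  r_p     = [-1.084]
With p = 1 this is the single equation gamma(0) phi_1 = gamma(1):
  phi_hat_1 = gamma(1) / gamma(0) = -1.084 / 1.6938 = -0.6400.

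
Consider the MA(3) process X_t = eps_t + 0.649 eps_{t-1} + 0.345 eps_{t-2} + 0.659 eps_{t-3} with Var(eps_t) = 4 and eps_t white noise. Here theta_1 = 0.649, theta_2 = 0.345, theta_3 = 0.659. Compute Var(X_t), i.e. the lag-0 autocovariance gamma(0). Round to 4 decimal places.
\gamma(0) = 7.8980

For an MA(q) process X_t = eps_t + sum_i theta_i eps_{t-i} with
Var(eps_t) = sigma^2, the variance is
  gamma(0) = sigma^2 * (1 + sum_i theta_i^2).
  sum_i theta_i^2 = (0.649)^2 + (0.345)^2 + (0.659)^2 = 0.421201 + 0.119025 + 0.434281 = 0.974507.
  gamma(0) = 4 * (1 + 0.974507) = 4 * 1.974507 = 7.898028, which rounds to 7.8980.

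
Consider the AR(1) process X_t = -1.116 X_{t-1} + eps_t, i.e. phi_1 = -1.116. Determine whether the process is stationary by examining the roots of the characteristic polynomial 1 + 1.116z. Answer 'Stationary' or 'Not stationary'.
\text{Not stationary}

The AR(p) characteristic polynomial is P(z) = 1 + 1.116z.
Stationarity requires all roots to lie outside the unit circle, i.e. |z| > 1 for every root.
This is linear in z: 1 + (1.116) z = 0  =>  z = -1/(1.116) = -0.896057,  |z| = 0.896057.
Moduli of all roots: 0.8961.
All moduli strictly greater than 1? No.
Verdict: Not stationary.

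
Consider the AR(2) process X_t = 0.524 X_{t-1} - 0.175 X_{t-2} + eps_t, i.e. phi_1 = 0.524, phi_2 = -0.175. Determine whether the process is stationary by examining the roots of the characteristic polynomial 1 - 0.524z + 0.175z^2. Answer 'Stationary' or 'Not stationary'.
\text{Stationary}

The AR(p) characteristic polynomial is P(z) = 1 - 0.524z + 0.175z^2.
Stationarity requires all roots to lie outside the unit circle, i.e. |z| > 1 for every root.
Set 1 + (-0.524) z + (0.175) z^2 = 0, i.e. a z^2 + b z + c = 0 with a = 0.175, b = -0.524, c = 1.
Discriminant D = b^2 - 4ac = (-0.524)^2 - 4*(0.175)*1 = 0.274576 - (0.7) = -0.425424.
D < 0, so the roots are the complex-conjugate pair z = (-b +/- i sqrt(-D)) / (2a) = 1.4971 +/- 1.8636i.
For a conjugate pair |z|^2 = z * conj(z) = (product of roots) = c/a = 1/(0.175) = 5.714286, so |z| = sqrt(5.714286) = 2.3905 for both roots.
Moduli of all roots: 2.3905, 2.3905.
All moduli strictly greater than 1? Yes.
Verdict: Stationary.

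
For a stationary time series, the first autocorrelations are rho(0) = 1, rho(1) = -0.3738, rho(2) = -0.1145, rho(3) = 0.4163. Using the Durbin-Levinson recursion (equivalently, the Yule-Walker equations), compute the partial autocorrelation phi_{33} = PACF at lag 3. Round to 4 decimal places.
\phi_{33} = 0.3189

The PACF at lag k is phi_{kk}, the last component of the solution
to the Yule-Walker system G_k phi = r_k where
  (G_k)_{ij} = rho(|i - j|), (r_k)_i = rho(i), i,j = 1..k.
Equivalently, Durbin-Levinson gives phi_{kk} iteratively:
  phi_{11} = rho(1)
  phi_{kk} = [rho(k) - sum_{j=1..k-1} phi_{k-1,j} rho(k-j)]
            / [1 - sum_{j=1..k-1} phi_{k-1,j} rho(j)],
  phi_{k,j} = phi_{k-1,j} - phi_{kk} phi_{k-1,k-j},  j = 1..k-1.
Step k = 1:
  phi_11 = rho(1) = -0.3738.
Step k = 2:
  phi_22 = [rho(2) - phi_11 rho(1)] / [1 - phi_11 rho(1)] = [-0.1145 - (-0.3738)(-0.3738)] / [1 - (-0.3738)(-0.3738)]
         = -0.25422644 / 0.86027356 = -0.295518.
  Update: phi_21 = phi_11 - phi_22 phi_11 = -0.3738 - (-0.295518)(-0.3738) = -0.484265.
Step k = 3:
  phi_33 = [rho(3) - phi_21 rho(2) - phi_22 rho(1)] / [1 - phi_21 rho(1) - phi_22 rho(2)]
    numerator   = 0.4163 - (-0.484265)(-0.1145) - (-0.295518)(-0.3738) = 0.25038701
    denominator = 1 - (-0.484265)(-0.3738) - (-0.295518)(-0.1145) = 0.78514504
  phi_33 = 0.25038701 / 0.78514504 = 0.3189.
Therefore phi_{33} = 0.3189.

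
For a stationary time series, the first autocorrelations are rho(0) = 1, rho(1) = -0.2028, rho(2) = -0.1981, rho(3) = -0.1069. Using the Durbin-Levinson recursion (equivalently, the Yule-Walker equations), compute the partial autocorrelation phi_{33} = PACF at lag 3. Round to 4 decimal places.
\phi_{33} = -0.2310

The PACF at lag k is phi_{kk}, the last component of the solution
to the Yule-Walker system G_k phi = r_k where
  (G_k)_{ij} = rho(|i - j|), (r_k)_i = rho(i), i,j = 1..k.
Equivalently, Durbin-Levinson gives phi_{kk} iteratively:
  phi_{11} = rho(1)
  phi_{kk} = [rho(k) - sum_{j=1..k-1} phi_{k-1,j} rho(k-j)]
            / [1 - sum_{j=1..k-1} phi_{k-1,j} rho(j)],
  phi_{k,j} = phi_{k-1,j} - phi_{kk} phi_{k-1,k-j},  j = 1..k-1.
Step k = 1:
  phi_11 = rho(1) = -0.2028.
Step k = 2:
  phi_22 = [rho(2) - phi_11 rho(1)] / [1 - phi_11 rho(1)] = [-0.1981 - (-0.2028)(-0.2028)] / [1 - (-0.2028)(-0.2028)]
         = -0.23922784 / 0.95887216 = -0.249489.
  Update: phi_21 = phi_11 - phi_22 phi_11 = -0.2028 - (-0.249489)(-0.2028) = -0.253396.
Step k = 3:
  phi_33 = [rho(3) - phi_21 rho(2) - phi_22 rho(1)] / [1 - phi_21 rho(1) - phi_22 rho(2)]
    numerator   = -0.1069 - (-0.253396)(-0.1981) - (-0.249489)(-0.2028) = -0.20769414
    denominator = 1 - (-0.253396)(-0.2028) - (-0.249489)(-0.1981) = 0.8991875
  phi_33 = -0.20769414 / 0.8991875 = -0.231.
Therefore phi_{33} = -0.2310.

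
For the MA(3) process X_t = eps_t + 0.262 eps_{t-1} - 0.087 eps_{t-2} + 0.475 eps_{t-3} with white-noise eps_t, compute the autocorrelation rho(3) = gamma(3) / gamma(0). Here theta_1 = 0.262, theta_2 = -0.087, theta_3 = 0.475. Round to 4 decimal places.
\rho(3) = 0.3649

For an MA(q) process with theta_0 = 1, the autocovariance is
  gamma(k) = sigma^2 * sum_{i=0..q-k} theta_i * theta_{i+k},
and rho(k) = gamma(k) / gamma(0). Sigma^2 cancels.
  numerator   = (1)*(0.475) = 0.475.
  denominator = (1)^2 + (0.262)^2 + (-0.087)^2 + (0.475)^2 = 1.301838.
  rho(3) = 0.475 / 1.301838 = 0.3649.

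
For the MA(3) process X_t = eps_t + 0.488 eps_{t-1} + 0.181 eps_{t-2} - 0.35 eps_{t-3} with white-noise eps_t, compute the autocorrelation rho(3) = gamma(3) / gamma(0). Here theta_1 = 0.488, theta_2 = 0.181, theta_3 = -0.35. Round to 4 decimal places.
\rho(3) = -0.2512

For an MA(q) process with theta_0 = 1, the autocovariance is
  gamma(k) = sigma^2 * sum_{i=0..q-k} theta_i * theta_{i+k},
and rho(k) = gamma(k) / gamma(0). Sigma^2 cancels.
  numerator   = (1)*(-0.35) = -0.35.
  denominator = (1)^2 + (0.488)^2 + (0.181)^2 + (-0.35)^2 = 1.393405.
  rho(3) = -0.35 / 1.393405 = -0.2512.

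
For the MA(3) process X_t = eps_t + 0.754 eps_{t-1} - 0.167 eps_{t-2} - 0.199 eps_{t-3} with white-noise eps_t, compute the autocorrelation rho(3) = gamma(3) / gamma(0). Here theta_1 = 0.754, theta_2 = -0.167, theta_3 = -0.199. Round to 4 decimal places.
\rho(3) = -0.1216

For an MA(q) process with theta_0 = 1, the autocovariance is
  gamma(k) = sigma^2 * sum_{i=0..q-k} theta_i * theta_{i+k},
and rho(k) = gamma(k) / gamma(0). Sigma^2 cancels.
  numerator   = (1)*(-0.199) = -0.199.
  denominator = (1)^2 + (0.754)^2 + (-0.167)^2 + (-0.199)^2 = 1.636006.
  rho(3) = -0.199 / 1.636006 = -0.1216.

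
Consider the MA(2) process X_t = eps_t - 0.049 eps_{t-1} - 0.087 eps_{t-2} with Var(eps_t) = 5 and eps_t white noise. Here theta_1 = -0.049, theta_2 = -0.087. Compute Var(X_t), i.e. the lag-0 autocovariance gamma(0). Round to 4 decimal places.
\gamma(0) = 5.0499

For an MA(q) process X_t = eps_t + sum_i theta_i eps_{t-i} with
Var(eps_t) = sigma^2, the variance is
  gamma(0) = sigma^2 * (1 + sum_i theta_i^2).
  sum_i theta_i^2 = (-0.049)^2 + (-0.087)^2 = 0.002401 + 0.007569 = 0.00997.
  gamma(0) = 5 * (1 + 0.00997) = 5 * 1.00997 = 5.04985, which rounds to 5.0499.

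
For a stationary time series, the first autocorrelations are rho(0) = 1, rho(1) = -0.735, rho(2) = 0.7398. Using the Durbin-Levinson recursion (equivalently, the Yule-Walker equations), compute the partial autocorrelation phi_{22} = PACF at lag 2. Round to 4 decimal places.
\phi_{22} = 0.4341

The PACF at lag k is phi_{kk}, the last component of the solution
to the Yule-Walker system G_k phi = r_k where
  (G_k)_{ij} = rho(|i - j|), (r_k)_i = rho(i), i,j = 1..k.
Equivalently, Durbin-Levinson gives phi_{kk} iteratively:
  phi_{11} = rho(1)
  phi_{kk} = [rho(k) - sum_{j=1..k-1} phi_{k-1,j} rho(k-j)]
            / [1 - sum_{j=1..k-1} phi_{k-1,j} rho(j)],
  phi_{k,j} = phi_{k-1,j} - phi_{kk} phi_{k-1,k-j},  j = 1..k-1.
Step k = 1:
  phi_11 = rho(1) = -0.735.
Step k = 2:
  phi_22 = [rho(2) - phi_11 rho(1)] / [1 - phi_11 rho(1)] = [0.7398 - (-0.735)(-0.735)] / [1 - (-0.735)(-0.735)]
         = 0.199575 / 0.459775 = 0.4341.
Therefore phi_{22} = 0.4341.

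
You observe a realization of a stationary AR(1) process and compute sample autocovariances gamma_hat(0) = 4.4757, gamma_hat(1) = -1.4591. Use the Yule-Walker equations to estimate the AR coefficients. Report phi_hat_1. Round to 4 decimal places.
\hat\phi_{1} = -0.3260

The Yule-Walker equations for an AR(p) process read, in matrix form,
  Gamma_p phi = r_p,   with   (Gamma_p)_{ij} = gamma(|i - j|),
                       (r_p)_i = gamma(i),   i,j = 1..p.
Substitute the sample gammas (Toeplitz matrix and right-hand side of size 1):
  Gamma_p = [[4.4757]]
  r_p     = [-1.4591]
With p = 1 this is the single equation gamma(0) phi_1 = gamma(1):
  phi_hat_1 = gamma(1) / gamma(0) = -1.4591 / 4.4757 = -0.3260.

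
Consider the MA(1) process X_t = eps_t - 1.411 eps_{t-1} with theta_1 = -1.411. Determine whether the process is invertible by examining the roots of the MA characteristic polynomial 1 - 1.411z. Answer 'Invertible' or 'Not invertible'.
\text{Not invertible}

The MA(q) characteristic polynomial is P(z) = 1 - 1.411z.
Invertibility requires all roots to lie outside the unit circle, i.e. |z| > 1 for every root.
This is linear in z: 1 + (-1.411) z = 0  =>  z = -1/(-1.411) = 0.708717,  |z| = 0.708717.
Moduli of all roots: 0.7087.
All moduli strictly greater than 1? No.
Verdict: Not invertible.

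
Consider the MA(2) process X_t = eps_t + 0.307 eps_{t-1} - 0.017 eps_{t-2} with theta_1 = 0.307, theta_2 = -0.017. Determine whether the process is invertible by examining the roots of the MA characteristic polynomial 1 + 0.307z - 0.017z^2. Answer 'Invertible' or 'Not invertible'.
\text{Invertible}

The MA(q) characteristic polynomial is P(z) = 1 + 0.307z - 0.017z^2.
Invertibility requires all roots to lie outside the unit circle, i.e. |z| > 1 for every root.
Set 1 + (0.307) z + (-0.017) z^2 = 0, i.e. a z^2 + b z + c = 0 with a = -0.017, b = 0.307, c = 1.
Discriminant D = b^2 - 4ac = (0.307)^2 - 4*(-0.017)*1 = 0.094249 - (-0.068) = 0.162249.
D >= 0, so the roots are real: z = (-b +/- sqrt(D)) / (2a) = (-0.307 +/- 0.402801) / (-0.034).
  z_1 = (-0.307 + 0.402801) / (-0.034) = -2.8177,   |z_1| = 2.8177.
  z_2 = (-0.307 - 0.402801) / (-0.034) = 20.8765,   |z_2| = 20.8765.
Moduli of all roots: 2.8177, 20.8765.
All moduli strictly greater than 1? Yes.
Verdict: Invertible.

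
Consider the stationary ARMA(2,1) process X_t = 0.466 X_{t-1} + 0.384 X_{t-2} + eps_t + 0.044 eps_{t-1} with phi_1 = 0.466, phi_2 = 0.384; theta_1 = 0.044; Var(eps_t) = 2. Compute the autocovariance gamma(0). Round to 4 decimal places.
\gamma(0) = 5.8605

Multiply the model equation by X_{t-k} and take expectations. With theta_0 = psi_0 = 1 and psi_j the MA(infinity) weights, this gives
  gamma(k) - sum_i phi_i gamma(k-i) = c_k,
  c_k = sigma^2 * sum_{j=k..q} theta_j psi_{j-k}   (c_k = 0 for k > q),
using gamma(-m) = gamma(m).
psi-weights needed (psi_j = theta_j + sum_i phi_i psi_{j-i}):
  psi_1 = theta_1 + phi_1 = 0.044 + (0.466) = 0.51
Right-hand sides:
  c_0 = sigma^2 (1 + theta_1 psi_1) = 2 * (1 + (0.044)(0.51)) = 2 * 1.02244 = 2.04488
  c_1 = sigma^2 theta_1 = 2 * (0.044) = 0.088
  c_2 = 0
Equations for k = 0, 1, 2 (AR order 2, c_2 = 0):
  (E0) gamma(0) = phi_1 gamma(1) + phi_2 gamma(2) + c_0
  (E1) gamma(1) = phi_1 gamma(0) + phi_2 gamma(1) + c_1
  (E2) gamma(2) = phi_1 gamma(1) + phi_2 gamma(0)
From (E1): gamma(1) = A gamma(0) + B with
  A = phi_1 / (1 - phi_2) = 0.466 / 0.616 = 0.756494,   B = c_1 / (1 - phi_2) = 0.088 / 0.616 = 0.142857.
Insert (E2) into (E0): gamma(0) (1 - phi_2^2) = phi_1 (1 + phi_2) gamma(1) + c_0.
  phi_1 (1 + phi_2) = (0.466)(1.384) = 0.644944,   1 - phi_2^2 = 0.852544.
Replace gamma(1) by A gamma(0) + B and collect gamma(0):
  gamma(0) [0.852544 - (0.644944)(0.756494)] = (0.644944)(0.142857) + 2.04488
  gamma(0) * 0.364648 = 2.137015
  gamma(0) = 2.137015 / 0.364648 = 5.860486.
Therefore gamma(0) = 5.8605 (to 4 decimal places).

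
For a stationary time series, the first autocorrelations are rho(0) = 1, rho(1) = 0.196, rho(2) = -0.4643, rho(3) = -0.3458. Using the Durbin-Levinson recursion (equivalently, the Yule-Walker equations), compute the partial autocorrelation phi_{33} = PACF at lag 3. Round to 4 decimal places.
\phi_{33} = -0.1499

The PACF at lag k is phi_{kk}, the last component of the solution
to the Yule-Walker system G_k phi = r_k where
  (G_k)_{ij} = rho(|i - j|), (r_k)_i = rho(i), i,j = 1..k.
Equivalently, Durbin-Levinson gives phi_{kk} iteratively:
  phi_{11} = rho(1)
  phi_{kk} = [rho(k) - sum_{j=1..k-1} phi_{k-1,j} rho(k-j)]
            / [1 - sum_{j=1..k-1} phi_{k-1,j} rho(j)],
  phi_{k,j} = phi_{k-1,j} - phi_{kk} phi_{k-1,k-j},  j = 1..k-1.
Step k = 1:
  phi_11 = rho(1) = 0.196.
Step k = 2:
  phi_22 = [rho(2) - phi_11 rho(1)] / [1 - phi_11 rho(1)] = [-0.4643 - (0.196)(0.196)] / [1 - (0.196)(0.196)]
         = -0.502716 / 0.961584 = -0.5228.
  Update: phi_21 = phi_11 - phi_22 phi_11 = 0.196 - (-0.5228)(0.196) = 0.298469.
Step k = 3:
  phi_33 = [rho(3) - phi_21 rho(2) - phi_22 rho(1)] / [1 - phi_21 rho(1) - phi_22 rho(2)]
    numerator   = -0.3458 - (0.298469)(-0.4643) - (-0.5228)(0.196) = -0.10475217
    denominator = 1 - (0.298469)(0.196) - (-0.5228)(-0.4643) = 0.69876414
  phi_33 = -0.10475217 / 0.69876414 = -0.1499.
Therefore phi_{33} = -0.1499.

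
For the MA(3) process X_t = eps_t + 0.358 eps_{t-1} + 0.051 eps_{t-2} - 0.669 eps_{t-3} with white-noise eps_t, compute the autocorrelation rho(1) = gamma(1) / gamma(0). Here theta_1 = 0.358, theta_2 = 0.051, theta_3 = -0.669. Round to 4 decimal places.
\rho(1) = 0.2168

For an MA(q) process with theta_0 = 1, the autocovariance is
  gamma(k) = sigma^2 * sum_{i=0..q-k} theta_i * theta_{i+k},
and rho(k) = gamma(k) / gamma(0). Sigma^2 cancels.
  numerator   = (1)*(0.358) + (0.358)*(0.051) + (0.051)*(-0.669) = 0.342139.
  denominator = (1)^2 + (0.358)^2 + (0.051)^2 + (-0.669)^2 = 1.578326.
  rho(1) = 0.342139 / 1.578326 = 0.2168.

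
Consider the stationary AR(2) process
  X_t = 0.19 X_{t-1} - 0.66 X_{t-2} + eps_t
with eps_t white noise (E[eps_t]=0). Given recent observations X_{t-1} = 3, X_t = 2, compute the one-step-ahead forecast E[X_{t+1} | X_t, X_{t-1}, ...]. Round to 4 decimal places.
E[X_{t+1} \mid \mathcal F_t] = -1.6000

For an AR(p) model X_t = c + sum_i phi_i X_{t-i} + eps_t, the
one-step-ahead conditional mean is
  E[X_{t+1} | X_t, ...] = c + sum_i phi_i X_{t+1-i}.
Substitute known values:
  E[X_{t+1} | ...] = (0.19) * (2) + (-0.66) * (3)
                   = -1.6000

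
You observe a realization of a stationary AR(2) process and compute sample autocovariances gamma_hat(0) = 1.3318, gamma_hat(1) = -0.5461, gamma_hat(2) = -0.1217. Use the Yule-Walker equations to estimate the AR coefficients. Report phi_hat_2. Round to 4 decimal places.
\hat\phi_{2} = -0.3120

The Yule-Walker equations for an AR(p) process read, in matrix form,
  Gamma_p phi = r_p,   with   (Gamma_p)_{ij} = gamma(|i - j|),
                       (r_p)_i = gamma(i),   i,j = 1..p.
Substitute the sample gammas (Toeplitz matrix and right-hand side of size 2):
  Gamma_p = [[1.3318, -0.5461], [-0.5461, 1.3318]]
  r_p     = [-0.5461, -0.1217]
Written out:
  1.3318 phi_1 - 0.5461 phi_2 = -0.5461
  -0.5461 phi_1 + 1.3318 phi_2 = -0.1217
Solve by Cramer's rule:
  det = gamma(0)^2 - gamma(1)^2 = (1.3318)^2 - (-0.5461)^2 = 1.77369124 - 0.29822521 = 1.47546603
  phi_hat_1 = [gamma(1) gamma(0) - gamma(1) gamma(2)] / det = [(-0.5461)(1.3318) - (-0.5461)(-0.1217)] / 1.47546603 = -0.79375635 / 1.47546603 = -0.538
  phi_hat_2 = [gamma(0) gamma(2) - gamma(1)^2] / det = [(1.3318)(-0.1217) - (-0.5461)^2] / 1.47546603 = -0.46030527 / 1.47546603 = -0.312
So phi_hat = [-0.5380, -0.3120].
Therefore phi_hat_2 = -0.3120.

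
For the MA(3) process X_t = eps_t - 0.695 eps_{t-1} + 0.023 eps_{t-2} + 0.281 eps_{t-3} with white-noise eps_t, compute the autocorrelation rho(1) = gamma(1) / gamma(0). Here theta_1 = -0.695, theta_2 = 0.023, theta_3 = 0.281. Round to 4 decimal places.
\rho(1) = -0.4509

For an MA(q) process with theta_0 = 1, the autocovariance is
  gamma(k) = sigma^2 * sum_{i=0..q-k} theta_i * theta_{i+k},
and rho(k) = gamma(k) / gamma(0). Sigma^2 cancels.
  numerator   = (1)*(-0.695) + (-0.695)*(0.023) + (0.023)*(0.281) = -0.704522.
  denominator = (1)^2 + (-0.695)^2 + (0.023)^2 + (0.281)^2 = 1.562515.
  rho(1) = -0.704522 / 1.562515 = -0.4509.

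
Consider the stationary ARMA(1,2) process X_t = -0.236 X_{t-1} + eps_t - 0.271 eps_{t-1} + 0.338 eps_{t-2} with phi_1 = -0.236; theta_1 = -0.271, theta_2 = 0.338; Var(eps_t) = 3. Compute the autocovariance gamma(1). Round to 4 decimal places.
\gamma(1) = -2.3741

Multiply the model equation by X_{t-k} and take expectations. With theta_0 = psi_0 = 1 and psi_j the MA(infinity) weights, this gives
  gamma(k) - sum_i phi_i gamma(k-i) = c_k,
  c_k = sigma^2 * sum_{j=k..q} theta_j psi_{j-k}   (c_k = 0 for k > q),
using gamma(-m) = gamma(m).
psi-weights needed (psi_j = theta_j + sum_i phi_i psi_{j-i}):
  psi_1 = theta_1 + phi_1 = -0.271 + (-0.236) = -0.507
  psi_2 = theta_2 + phi_1 psi_1 = 0.338 + (-0.236)(-0.507) = 0.457652
Right-hand sides:
  c_0 = sigma^2 (1 + theta_1 psi_1 + theta_2 psi_2) = 3 * (1 + (-0.271)(-0.507) + (0.338)(0.457652)) = 3 * 1.292083 = 3.87625
  c_1 = sigma^2 (theta_1 + theta_2 psi_1) = 3 * (-0.271 + (0.338)(-0.507)) = -1.327098
  c_2 = sigma^2 theta_2 = 3 * (0.338) = 1.014
Equations for k = 0 and k = 1 (AR order 1):
  gamma(0) = phi_1 gamma(1) + c_0
  gamma(1) = phi_1 gamma(0) + c_1
Substituting the second into the first: gamma(0) (1 - phi_1^2) = c_0 + phi_1 c_1, so
  gamma(0) = (c_0 + phi_1 c_1) / (1 - phi_1^2) = (3.87625 + (-0.236)(-1.327098)) / (1 - (-0.236)^2) = 4.189445 / 0.944304 = 4.436543.
  gamma(1) = phi_1 gamma(0) + c_1 = (-0.236)(4.436543) + (-1.327098) = -2.374122.
Therefore gamma(1) = -2.3741 (to 4 decimal places).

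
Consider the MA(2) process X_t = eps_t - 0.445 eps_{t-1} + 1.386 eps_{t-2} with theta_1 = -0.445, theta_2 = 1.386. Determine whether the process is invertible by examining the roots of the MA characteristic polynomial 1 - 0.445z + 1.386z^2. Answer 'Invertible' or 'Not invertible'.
\text{Not invertible}

The MA(q) characteristic polynomial is P(z) = 1 - 0.445z + 1.386z^2.
Invertibility requires all roots to lie outside the unit circle, i.e. |z| > 1 for every root.
Set 1 + (-0.445) z + (1.386) z^2 = 0, i.e. a z^2 + b z + c = 0 with a = 1.386, b = -0.445, c = 1.
Discriminant D = b^2 - 4ac = (-0.445)^2 - 4*(1.386)*1 = 0.198025 - (5.544) = -5.345975.
D < 0, so the roots are the complex-conjugate pair z = (-b +/- i sqrt(-D)) / (2a) = 0.1605 +/- 0.8341i.
For a conjugate pair |z|^2 = z * conj(z) = (product of roots) = c/a = 1/(1.386) = 0.721501, so |z| = sqrt(0.721501) = 0.8494 for both roots.
Moduli of all roots: 0.8494, 0.8494.
All moduli strictly greater than 1? No.
Verdict: Not invertible.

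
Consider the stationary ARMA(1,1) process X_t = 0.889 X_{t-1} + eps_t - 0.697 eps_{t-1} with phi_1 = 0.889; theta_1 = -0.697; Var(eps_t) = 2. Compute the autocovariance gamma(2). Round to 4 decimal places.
\gamma(2) = 0.6193

Multiply the model equation by X_{t-k} and take expectations. With theta_0 = psi_0 = 1 and psi_j the MA(infinity) weights, this gives
  gamma(k) - sum_i phi_i gamma(k-i) = c_k,
  c_k = sigma^2 * sum_{j=k..q} theta_j psi_{j-k}   (c_k = 0 for k > q),
using gamma(-m) = gamma(m).
psi-weights needed (psi_j = theta_j + sum_i phi_i psi_{j-i}):
  psi_1 = theta_1 + phi_1 = -0.697 + (0.889) = 0.192
Right-hand sides:
  c_0 = sigma^2 (1 + theta_1 psi_1) = 2 * (1 + (-0.697)(0.192)) = 2 * 0.866176 = 1.732352
  c_1 = sigma^2 theta_1 = 2 * (-0.697) = -1.394
  c_2 = 0
Equations for k = 0 and k = 1 (AR order 1):
  gamma(0) = phi_1 gamma(1) + c_0
  gamma(1) = phi_1 gamma(0) + c_1
Substituting the second into the first: gamma(0) (1 - phi_1^2) = c_0 + phi_1 c_1, so
  gamma(0) = (c_0 + phi_1 c_1) / (1 - phi_1^2) = (1.732352 + (0.889)(-1.394)) / (1 - (0.889)^2) = 0.493086 / 0.209679 = 2.351623.
  gamma(1) = phi_1 gamma(0) + c_1 = (0.889)(2.351623) + (-1.394) = 0.696593.
For k = 2 (> q): gamma(2) = phi_1 gamma(1) = (0.889)(0.696593) = 0.619271.
Therefore gamma(2) = 0.6193 (to 4 decimal places).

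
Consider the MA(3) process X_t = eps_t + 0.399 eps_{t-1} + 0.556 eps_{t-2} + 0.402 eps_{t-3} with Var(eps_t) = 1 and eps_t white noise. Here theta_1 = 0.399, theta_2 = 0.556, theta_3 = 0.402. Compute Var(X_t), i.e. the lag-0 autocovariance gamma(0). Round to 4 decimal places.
\gamma(0) = 1.6299

For an MA(q) process X_t = eps_t + sum_i theta_i eps_{t-i} with
Var(eps_t) = sigma^2, the variance is
  gamma(0) = sigma^2 * (1 + sum_i theta_i^2).
  sum_i theta_i^2 = (0.399)^2 + (0.556)^2 + (0.402)^2 = 0.159201 + 0.309136 + 0.161604 = 0.629941.
  gamma(0) = 1 * (1 + 0.629941) = 1 * 1.629941 = 1.629941, which rounds to 1.6299.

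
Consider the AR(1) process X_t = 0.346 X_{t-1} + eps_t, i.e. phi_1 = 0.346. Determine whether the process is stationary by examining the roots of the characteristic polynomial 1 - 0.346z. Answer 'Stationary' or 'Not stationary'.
\text{Stationary}

The AR(p) characteristic polynomial is P(z) = 1 - 0.346z.
Stationarity requires all roots to lie outside the unit circle, i.e. |z| > 1 for every root.
This is linear in z: 1 + (-0.346) z = 0  =>  z = -1/(-0.346) = 2.890173,  |z| = 2.890173.
Moduli of all roots: 2.8902.
All moduli strictly greater than 1? Yes.
Verdict: Stationary.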